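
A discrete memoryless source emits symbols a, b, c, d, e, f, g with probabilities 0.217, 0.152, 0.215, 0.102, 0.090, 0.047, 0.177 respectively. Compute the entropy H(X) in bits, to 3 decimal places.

2.666 bits

H = −Σ pᵢ log₂ pᵢ.
−0.217·log₂(0.217) = 0.4783
−0.152·log₂(0.152) = 0.4131
−0.215·log₂(0.215) = 0.4768
−0.102·log₂(0.102) = 0.3359
−0.090·log₂(0.090) = 0.3127
−0.047·log₂(0.047) = 0.2073
−0.177·log₂(0.177) = 0.4422
Sum ≈ 2.6663 → 2.666 bits.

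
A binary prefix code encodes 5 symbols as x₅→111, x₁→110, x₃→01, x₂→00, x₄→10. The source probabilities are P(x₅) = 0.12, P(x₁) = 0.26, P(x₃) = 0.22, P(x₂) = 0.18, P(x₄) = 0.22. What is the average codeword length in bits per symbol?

2.38 bits/symbol

L̄ = Σ pᵢ·ℓᵢ = 0.12·3 + 0.26·3 + 0.22·2 + 0.18·2 + 0.22·2 = 2.38 bits/symbol.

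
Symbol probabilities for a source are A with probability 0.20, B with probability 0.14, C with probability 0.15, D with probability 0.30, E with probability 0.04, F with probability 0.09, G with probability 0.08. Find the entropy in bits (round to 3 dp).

H = −Σ pᵢ log₂ pᵢ.
−0.20·log₂(0.20) = 0.4644
−0.14·log₂(0.14) = 0.3971
−0.15·log₂(0.15) = 0.4105
−0.30·log₂(0.30) = 0.5211
−0.04·log₂(0.04) = 0.1858
−0.09·log₂(0.09) = 0.3127
−0.08·log₂(0.08) = 0.2915
Sum ≈ 2.5830 → 2.583 bits.

2.583 bits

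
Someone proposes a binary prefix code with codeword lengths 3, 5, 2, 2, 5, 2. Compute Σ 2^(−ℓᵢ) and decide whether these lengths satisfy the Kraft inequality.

0.9375; yes

With common denominator 2^5 = 32: Σ 2^(−ℓᵢ) = 4/32 + 1/32 + 8/32 + 8/32 + 1/32 + 8/32 = 30/32 = 0.9375.
Kraft's inequality requires Σ ≤ 1; here Σ = 0.9375 ≤ 1, so such a prefix code exists.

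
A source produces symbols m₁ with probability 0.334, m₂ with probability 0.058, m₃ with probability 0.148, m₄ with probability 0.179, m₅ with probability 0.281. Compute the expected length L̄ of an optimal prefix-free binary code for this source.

2.206 bits/symbol

Repeatedly combine the two least-probable nodes; the expected code length is the sum of the merged weights.
merge 29/500 + 37/250 → 103/500
merge 179/1000 + 103/500 → 77/200
merge 281/1000 + 167/500 → 123/200
merge 77/200 + 123/200 → 1
L = 103/500 + 77/200 + 123/200 + 1 = 1103/500 = 2.206 bits/symbol.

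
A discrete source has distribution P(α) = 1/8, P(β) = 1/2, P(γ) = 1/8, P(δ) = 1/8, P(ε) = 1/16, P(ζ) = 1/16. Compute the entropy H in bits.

Each probability is a power of 1/2, so log₂(1/p) is an integer.
H = Σ p·log₂(1/p) = 1/8·3 + 1/2·1 + 1/8·3 + 1/8·3 + 1/16·4 + 1/16·4 = 2.125 bits.

2.125 bits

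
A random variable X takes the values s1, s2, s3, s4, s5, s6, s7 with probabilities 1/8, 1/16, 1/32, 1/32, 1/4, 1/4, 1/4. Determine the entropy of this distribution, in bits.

Each probability is a power of 1/2, so log₂(1/p) is an integer.
H = Σ p·log₂(1/p) = 1/8·3 + 1/16·4 + 1/32·5 + 1/32·5 + 1/4·2 + 1/4·2 + 1/4·2 = 2.4375 bits.

2.4375 bits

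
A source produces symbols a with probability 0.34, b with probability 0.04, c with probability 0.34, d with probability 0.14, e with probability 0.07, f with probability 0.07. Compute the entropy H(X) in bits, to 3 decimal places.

H = −Σ pᵢ log₂ pᵢ.
−0.34·log₂(0.34) = 0.5292
−0.04·log₂(0.04) = 0.1858
−0.34·log₂(0.34) = 0.5292
−0.14·log₂(0.14) = 0.3971
−0.07·log₂(0.07) = 0.2686
−0.07·log₂(0.07) = 0.2686
Sum ≈ 2.1783 → 2.178 bits.

2.178 bits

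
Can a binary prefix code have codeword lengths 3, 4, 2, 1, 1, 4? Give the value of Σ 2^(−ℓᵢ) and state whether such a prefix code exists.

1.5; no

With common denominator 2^4 = 16: Σ 2^(−ℓᵢ) = 2/16 + 1/16 + 4/16 + 8/16 + 8/16 + 1/16 = 24/16 = 1.5.
Kraft's inequality requires Σ ≤ 1; here Σ = 1.5 > 1, so no such prefix code exists.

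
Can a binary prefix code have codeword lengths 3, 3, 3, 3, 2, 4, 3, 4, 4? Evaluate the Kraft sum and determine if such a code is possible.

1.0625; no

With common denominator 2^4 = 16: Σ 2^(−ℓᵢ) = 2/16 + 2/16 + 2/16 + 2/16 + 4/16 + 1/16 + 2/16 + 1/16 + 1/16 = 17/16 = 1.0625.
Kraft's inequality requires Σ ≤ 1; here Σ = 1.0625 > 1, so no such prefix code exists.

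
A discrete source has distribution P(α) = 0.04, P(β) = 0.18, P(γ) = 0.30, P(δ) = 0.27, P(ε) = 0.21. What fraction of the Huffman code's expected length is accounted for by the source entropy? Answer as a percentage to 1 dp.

Entropy H = −Σ p log₂ p ≈ 2.1350 bits.
Huffman merges: 1/25+9/50→11/50; 21/100+11/50→43/100; 27/100+3/10→57/100; 43/100+57/100→1. L = 111/50 ≈ 2.2200.
Efficiency = H/L = 2.1350/2.2200 = 96.2%.

96.2%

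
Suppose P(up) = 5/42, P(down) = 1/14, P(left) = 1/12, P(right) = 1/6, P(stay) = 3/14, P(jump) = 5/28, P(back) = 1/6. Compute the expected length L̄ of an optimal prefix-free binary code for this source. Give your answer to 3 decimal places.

2.762 bits/symbol

Repeatedly combine the two least-probable nodes; the expected code length is the sum of the merged weights.
merge 1/14 + 1/12 → 13/84
merge 5/42 + 13/84 → 23/84
merge 1/6 + 1/6 → 1/3
merge 5/28 + 3/14 → 11/28
merge 23/84 + 1/3 → 17/28
merge 11/28 + 17/28 → 1
L = 13/84 + 23/84 + 1/3 + 11/28 + 17/28 + 1 = 58/21 ≈ 2.762 bits/symbol.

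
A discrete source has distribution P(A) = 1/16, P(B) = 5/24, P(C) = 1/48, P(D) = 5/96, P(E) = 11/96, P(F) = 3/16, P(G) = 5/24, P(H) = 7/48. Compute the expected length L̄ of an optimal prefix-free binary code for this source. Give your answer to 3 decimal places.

Repeatedly combine the two least-probable nodes; the expected code length is the sum of the merged weights.
merge 1/48 + 5/96 → 7/96
merge 1/16 + 7/96 → 13/96
merge 11/96 + 13/96 → 1/4
merge 7/48 + 3/16 → 1/3
merge 5/24 + 5/24 → 5/12
merge 1/4 + 1/3 → 7/12
merge 5/12 + 7/12 → 1
L = 7/96 + 13/96 + 1/4 + 1/3 + 5/12 + 7/12 + 1 = 67/24 ≈ 2.792 bits/symbol.

2.792 bits/symbol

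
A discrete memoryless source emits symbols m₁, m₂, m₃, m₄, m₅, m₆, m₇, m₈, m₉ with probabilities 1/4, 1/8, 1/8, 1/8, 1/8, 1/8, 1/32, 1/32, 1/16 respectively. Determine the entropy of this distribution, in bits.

2.9375 bits

Each probability is a power of 1/2, so log₂(1/p) is an integer.
H = Σ p·log₂(1/p) = 1/4·2 + 1/8·3 + 1/8·3 + 1/8·3 + 1/8·3 + 1/8·3 + 1/32·5 + 1/32·5 + 1/16·4 = 2.9375 bits.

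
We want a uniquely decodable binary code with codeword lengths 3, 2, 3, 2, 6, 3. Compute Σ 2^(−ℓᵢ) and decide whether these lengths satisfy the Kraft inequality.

With common denominator 2^6 = 64: Σ 2^(−ℓᵢ) = 8/64 + 16/64 + 8/64 + 16/64 + 1/64 + 8/64 = 57/64 = 0.890625.
Kraft's inequality requires Σ ≤ 1; here Σ = 0.890625 ≤ 1, so such a prefix code exists.

0.890625; yes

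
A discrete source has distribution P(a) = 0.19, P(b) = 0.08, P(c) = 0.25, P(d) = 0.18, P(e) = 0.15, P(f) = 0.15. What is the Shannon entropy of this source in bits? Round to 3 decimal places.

2.513 bits

H = −Σ pᵢ log₂ pᵢ.
−0.19·log₂(0.19) = 0.4552
−0.08·log₂(0.08) = 0.2915
−0.25·log₂(0.25) = 0.5000
−0.18·log₂(0.18) = 0.4453
−0.15·log₂(0.15) = 0.4105
−0.15·log₂(0.15) = 0.4105
Sum ≈ 2.5131 → 2.513 bits.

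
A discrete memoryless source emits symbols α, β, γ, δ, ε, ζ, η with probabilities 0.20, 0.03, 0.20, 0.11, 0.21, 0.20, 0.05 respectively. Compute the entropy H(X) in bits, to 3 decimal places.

H = −Σ pᵢ log₂ pᵢ.
−0.20·log₂(0.20) = 0.4644
−0.03·log₂(0.03) = 0.1518
−0.20·log₂(0.20) = 0.4644
−0.11·log₂(0.11) = 0.3503
−0.21·log₂(0.21) = 0.4728
−0.20·log₂(0.20) = 0.4644
−0.05·log₂(0.05) = 0.2161
Sum ≈ 2.5841 → 2.584 bits.

2.584 bits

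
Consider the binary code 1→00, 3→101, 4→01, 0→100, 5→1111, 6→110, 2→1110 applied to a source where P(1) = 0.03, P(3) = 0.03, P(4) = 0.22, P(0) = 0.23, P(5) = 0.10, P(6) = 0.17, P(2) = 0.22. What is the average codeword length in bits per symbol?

3.07 bits/symbol

L̄ = Σ pᵢ·ℓᵢ = 0.03·2 + 0.03·3 + 0.22·2 + 0.23·3 + 0.10·4 + 0.17·3 + 0.22·4 = 3.07 bits/symbol.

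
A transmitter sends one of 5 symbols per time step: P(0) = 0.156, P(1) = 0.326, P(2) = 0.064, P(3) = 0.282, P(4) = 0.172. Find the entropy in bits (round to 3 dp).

H = −Σ pᵢ log₂ pᵢ.
−0.156·log₂(0.156) = 0.4181
−0.326·log₂(0.326) = 0.5272
−0.064·log₂(0.064) = 0.2538
−0.282·log₂(0.282) = 0.5150
−0.172·log₂(0.172) = 0.4368
Sum ≈ 2.1509 → 2.151 bits.

2.151 bits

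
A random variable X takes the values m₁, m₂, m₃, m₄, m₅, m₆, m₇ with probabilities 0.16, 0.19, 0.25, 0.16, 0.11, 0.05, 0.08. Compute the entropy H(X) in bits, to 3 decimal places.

2.659 bits

H = −Σ pᵢ log₂ pᵢ.
−0.16·log₂(0.16) = 0.4230
−0.19·log₂(0.19) = 0.4552
−0.25·log₂(0.25) = 0.5000
−0.16·log₂(0.16) = 0.4230
−0.11·log₂(0.11) = 0.3503
−0.05·log₂(0.05) = 0.2161
−0.08·log₂(0.08) = 0.2915
Sum ≈ 2.6592 → 2.659 bits.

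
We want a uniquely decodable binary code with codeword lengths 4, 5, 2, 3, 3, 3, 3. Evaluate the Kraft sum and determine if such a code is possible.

With common denominator 2^5 = 32: Σ 2^(−ℓᵢ) = 2/32 + 1/32 + 8/32 + 4/32 + 4/32 + 4/32 + 4/32 = 27/32 = 0.84375.
Kraft's inequality requires Σ ≤ 1; here Σ = 0.84375 ≤ 1, so such a prefix code exists.

0.84375; yes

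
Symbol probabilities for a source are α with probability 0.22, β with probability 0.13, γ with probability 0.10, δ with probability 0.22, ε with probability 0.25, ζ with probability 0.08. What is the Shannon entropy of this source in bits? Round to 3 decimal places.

H = −Σ pᵢ log₂ pᵢ.
−0.22·log₂(0.22) = 0.4806
−0.13·log₂(0.13) = 0.3826
−0.10·log₂(0.10) = 0.3322
−0.22·log₂(0.22) = 0.4806
−0.25·log₂(0.25) = 0.5000
−0.08·log₂(0.08) = 0.2915
Sum ≈ 2.4675 → 2.467 bits.

2.467 bits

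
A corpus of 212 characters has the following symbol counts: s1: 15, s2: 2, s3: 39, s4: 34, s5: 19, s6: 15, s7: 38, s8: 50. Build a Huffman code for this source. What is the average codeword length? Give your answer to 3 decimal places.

Probabilities are the counts divided by 212.
Repeatedly combine the two least-probable nodes; the expected code length is the sum of the merged weights.
merge 1/106 + 15/212 → 17/212
merge 15/212 + 17/212 → 8/53
merge 19/212 + 8/53 → 51/212
merge 17/106 + 19/106 → 18/53
merge 39/212 + 25/106 → 89/212
merge 51/212 + 18/53 → 123/212
merge 89/212 + 123/212 → 1
L = 17/212 + 8/53 + 51/212 + 18/53 + 89/212 + 123/212 + 1 = 149/53 ≈ 2.811 bits/symbol.

2.811 bits/symbol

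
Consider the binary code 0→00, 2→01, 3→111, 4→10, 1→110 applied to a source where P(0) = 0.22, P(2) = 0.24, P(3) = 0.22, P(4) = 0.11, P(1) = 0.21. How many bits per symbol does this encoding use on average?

2.43 bits/symbol

L̄ = Σ pᵢ·ℓᵢ = 0.22·2 + 0.24·2 + 0.22·3 + 0.11·2 + 0.21·3 = 2.43 bits/symbol.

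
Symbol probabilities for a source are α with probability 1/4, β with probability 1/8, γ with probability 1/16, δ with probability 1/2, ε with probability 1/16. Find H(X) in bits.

Each probability is a power of 1/2, so log₂(1/p) is an integer.
H = Σ p·log₂(1/p) = 1/4·2 + 1/8·3 + 1/16·4 + 1/2·1 + 1/16·4 = 1.875 bits.

1.875 bits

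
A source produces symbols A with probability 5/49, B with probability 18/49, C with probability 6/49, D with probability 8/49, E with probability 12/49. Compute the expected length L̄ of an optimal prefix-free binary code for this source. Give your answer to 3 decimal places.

2.224 bits/symbol

Repeatedly combine the two least-probable nodes; the expected code length is the sum of the merged weights.
merge 5/49 + 6/49 → 11/49
merge 8/49 + 11/49 → 19/49
merge 12/49 + 18/49 → 30/49
merge 19/49 + 30/49 → 1
L = 11/49 + 19/49 + 30/49 + 1 = 109/49 ≈ 2.224 bits/symbol.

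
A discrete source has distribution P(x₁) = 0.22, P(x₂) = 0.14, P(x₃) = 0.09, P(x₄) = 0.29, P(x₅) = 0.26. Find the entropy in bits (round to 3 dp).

H = −Σ pᵢ log₂ pᵢ.
−0.22·log₂(0.22) = 0.4806
−0.14·log₂(0.14) = 0.3971
−0.09·log₂(0.09) = 0.3127
−0.29·log₂(0.29) = 0.5179
−0.26·log₂(0.26) = 0.5053
Sum ≈ 2.2135 → 2.214 bits.

2.214 bits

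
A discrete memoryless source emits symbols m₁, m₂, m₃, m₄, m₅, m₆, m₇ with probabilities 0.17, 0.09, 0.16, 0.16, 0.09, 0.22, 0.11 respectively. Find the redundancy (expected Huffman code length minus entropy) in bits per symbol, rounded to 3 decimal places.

0.043 bits

Entropy H = −Σ p log₂ p ≈ 2.7368 bits.
Huffman merges: 9/100+9/100→9/50; 11/100+4/25→27/100; 4/25+17/100→33/100; 9/50+11/50→2/5; 27/100+33/100→3/5; 2/5+3/5→1. L = 139/50 ≈ 2.7800.
L − H = 2.7800 − 2.7368 = 0.043 bits.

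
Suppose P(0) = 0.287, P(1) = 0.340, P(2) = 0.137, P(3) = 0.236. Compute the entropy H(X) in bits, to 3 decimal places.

H = −Σ pᵢ log₂ pᵢ.
−0.287·log₂(0.287) = 0.5169
−0.340·log₂(0.340) = 0.5292
−0.137·log₂(0.137) = 0.3929
−0.236·log₂(0.236) = 0.4916
Sum ≈ 1.9305 → 1.931 bits.

1.931 bits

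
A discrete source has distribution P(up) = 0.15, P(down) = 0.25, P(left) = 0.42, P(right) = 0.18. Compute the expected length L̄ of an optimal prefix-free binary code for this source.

Repeatedly combine the two least-probable nodes; the expected code length is the sum of the merged weights.
merge 3/20 + 9/50 → 33/100
merge 1/4 + 33/100 → 29/50
merge 21/50 + 29/50 → 1
L = 33/100 + 29/50 + 1 = 191/100 = 1.91 bits/symbol.

1.91 bits/symbol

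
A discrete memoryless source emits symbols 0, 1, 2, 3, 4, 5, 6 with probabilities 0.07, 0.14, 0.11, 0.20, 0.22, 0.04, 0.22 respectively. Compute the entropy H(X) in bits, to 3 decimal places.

H = −Σ pᵢ log₂ pᵢ.
−0.07·log₂(0.07) = 0.2686
−0.14·log₂(0.14) = 0.3971
−0.11·log₂(0.11) = 0.3503
−0.20·log₂(0.20) = 0.4644
−0.22·log₂(0.22) = 0.4806
−0.04·log₂(0.04) = 0.1858
−0.22·log₂(0.22) = 0.4806
Sum ≈ 2.6272 → 2.627 bits.

2.627 bits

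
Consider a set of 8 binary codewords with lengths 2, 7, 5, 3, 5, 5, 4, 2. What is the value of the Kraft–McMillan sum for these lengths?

0.7890625

With common denominator 2^7 = 128: Σ 2^(−ℓᵢ) = 32/128 + 1/128 + 4/128 + 16/128 + 4/128 + 4/128 + 8/128 + 32/128 = 101/128 = 0.7890625.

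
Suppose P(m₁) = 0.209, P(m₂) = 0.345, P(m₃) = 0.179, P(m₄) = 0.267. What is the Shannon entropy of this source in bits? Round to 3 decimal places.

H = −Σ pᵢ log₂ pᵢ.
−0.209·log₂(0.209) = 0.4720
−0.345·log₂(0.345) = 0.5297
−0.179·log₂(0.179) = 0.4443
−0.267·log₂(0.267) = 0.5087
Sum ≈ 1.9546 → 1.955 bits.

1.955 bits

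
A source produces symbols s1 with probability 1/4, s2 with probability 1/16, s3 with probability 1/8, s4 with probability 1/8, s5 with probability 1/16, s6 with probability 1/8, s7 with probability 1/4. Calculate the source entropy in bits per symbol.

2.625 bits

Each probability is a power of 1/2, so log₂(1/p) is an integer.
H = Σ p·log₂(1/p) = 1/4·2 + 1/16·4 + 1/8·3 + 1/8·3 + 1/16·4 + 1/8·3 + 1/4·2 = 2.625 bits.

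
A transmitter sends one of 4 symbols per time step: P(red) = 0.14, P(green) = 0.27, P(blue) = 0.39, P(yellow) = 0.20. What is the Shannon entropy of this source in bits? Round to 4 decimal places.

H = −Σ pᵢ log₂ pᵢ.
−0.14·log₂(0.14) = 0.3971
−0.27·log₂(0.27) = 0.5100
−0.39·log₂(0.39) = 0.5298
−0.20·log₂(0.20) = 0.4644
Sum ≈ 1.9013 → 1.9013 bits.

1.9013 bits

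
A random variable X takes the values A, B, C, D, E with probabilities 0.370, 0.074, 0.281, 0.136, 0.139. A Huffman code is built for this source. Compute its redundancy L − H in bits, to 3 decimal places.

Entropy H = −Σ p log₂ p ≈ 2.1105 bits.
Huffman merges: 37/500+17/125→21/100; 139/1000+21/100→349/1000; 281/1000+349/1000→63/100; 37/100+63/100→1. L = 2189/1000 ≈ 2.1890.
L − H = 2.1890 − 2.1105 = 0.079 bits.

0.079 bits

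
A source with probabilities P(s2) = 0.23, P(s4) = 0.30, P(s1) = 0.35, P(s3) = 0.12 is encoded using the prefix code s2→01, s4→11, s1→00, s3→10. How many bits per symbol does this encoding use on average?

L̄ = Σ pᵢ·ℓᵢ = 0.23·2 + 0.30·2 + 0.35·2 + 0.12·2 = 2 bits/symbol.

2 bits/symbol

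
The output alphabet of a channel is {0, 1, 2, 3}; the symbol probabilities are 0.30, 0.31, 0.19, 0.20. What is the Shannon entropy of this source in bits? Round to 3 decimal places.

H = −Σ pᵢ log₂ pᵢ.
−0.30·log₂(0.30) = 0.5211
−0.31·log₂(0.31) = 0.5238
−0.19·log₂(0.19) = 0.4552
−0.20·log₂(0.20) = 0.4644
Sum ≈ 1.9645 → 1.964 bits.

1.964 bits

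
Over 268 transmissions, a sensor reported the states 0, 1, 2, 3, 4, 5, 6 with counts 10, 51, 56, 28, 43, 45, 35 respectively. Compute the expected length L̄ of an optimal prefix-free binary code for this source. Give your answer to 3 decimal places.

Probabilities are the counts divided by 268.
Repeatedly combine the two least-probable nodes; the expected code length is the sum of the merged weights.
merge 5/134 + 7/67 → 19/134
merge 35/268 + 19/134 → 73/268
merge 43/268 + 45/268 → 22/67
merge 51/268 + 14/67 → 107/268
merge 73/268 + 22/67 → 161/268
merge 107/268 + 161/268 → 1
L = 19/134 + 73/268 + 22/67 + 107/268 + 161/268 + 1 = 735/268 ≈ 2.743 bits/symbol.

2.743 bits/symbol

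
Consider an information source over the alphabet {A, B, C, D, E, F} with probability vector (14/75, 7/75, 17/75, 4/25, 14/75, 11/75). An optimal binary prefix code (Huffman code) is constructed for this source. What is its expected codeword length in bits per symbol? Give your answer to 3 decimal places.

2.587 bits/symbol

Repeatedly combine the two least-probable nodes; the expected code length is the sum of the merged weights.
merge 7/75 + 11/75 → 6/25
merge 4/25 + 14/75 → 26/75
merge 14/75 + 17/75 → 31/75
merge 6/25 + 26/75 → 44/75
merge 31/75 + 44/75 → 1
L = 6/25 + 26/75 + 31/75 + 44/75 + 1 = 194/75 ≈ 2.587 bits/symbol.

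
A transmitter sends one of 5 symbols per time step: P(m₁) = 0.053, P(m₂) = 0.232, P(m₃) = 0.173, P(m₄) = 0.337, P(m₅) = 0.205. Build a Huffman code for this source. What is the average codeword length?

Repeatedly combine the two least-probable nodes; the expected code length is the sum of the merged weights.
merge 53/1000 + 173/1000 → 113/500
merge 41/200 + 113/500 → 431/1000
merge 29/125 + 337/1000 → 569/1000
merge 431/1000 + 569/1000 → 1
L = 113/500 + 431/1000 + 569/1000 + 1 = 1113/500 = 2.226 bits/symbol.

2.226 bits/symbol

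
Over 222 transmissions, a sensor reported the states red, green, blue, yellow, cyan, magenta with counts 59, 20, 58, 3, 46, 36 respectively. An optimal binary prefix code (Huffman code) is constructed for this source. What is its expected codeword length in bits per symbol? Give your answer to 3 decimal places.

Probabilities are the counts divided by 222.
Repeatedly combine the two least-probable nodes; the expected code length is the sum of the merged weights.
merge 1/74 + 10/111 → 23/222
merge 23/222 + 6/37 → 59/222
merge 23/111 + 29/111 → 52/111
merge 59/222 + 59/222 → 59/111
merge 52/111 + 59/111 → 1
L = 23/222 + 59/222 + 52/111 + 59/111 + 1 = 263/111 ≈ 2.369 bits/symbol.

2.369 bits/symbol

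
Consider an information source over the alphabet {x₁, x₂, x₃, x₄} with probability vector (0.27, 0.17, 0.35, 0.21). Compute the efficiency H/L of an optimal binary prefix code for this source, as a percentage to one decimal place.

97.4%

Entropy H = −Σ p log₂ p ≈ 1.9475 bits.
Huffman merges: 17/100+21/100→19/50; 27/100+7/20→31/50; 19/50+31/50→1. L = 2 ≈ 2.0000.
Efficiency = H/L = 1.9475/2.0000 = 97.4%.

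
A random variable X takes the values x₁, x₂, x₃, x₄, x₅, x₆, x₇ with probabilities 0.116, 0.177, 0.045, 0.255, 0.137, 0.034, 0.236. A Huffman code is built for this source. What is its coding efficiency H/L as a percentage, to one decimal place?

98.8%

Entropy H = −Σ p log₂ p ≈ 2.5571 bits.
Huffman merges: 17/500+9/200→79/1000; 79/1000+29/250→39/200; 137/1000+177/1000→157/500; 39/200+59/250→431/1000; 51/200+157/500→569/1000; 431/1000+569/1000→1. L = 647/250 ≈ 2.5880.
Efficiency = H/L = 2.5571/2.5880 = 98.8%.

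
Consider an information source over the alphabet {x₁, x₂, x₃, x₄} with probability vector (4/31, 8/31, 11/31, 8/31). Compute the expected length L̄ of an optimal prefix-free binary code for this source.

Repeatedly combine the two least-probable nodes; the expected code length is the sum of the merged weights.
merge 4/31 + 8/31 → 12/31
merge 8/31 + 11/31 → 19/31
merge 12/31 + 19/31 → 1
L = 12/31 + 19/31 + 1 = 2 bits/symbol.

2 bits/symbol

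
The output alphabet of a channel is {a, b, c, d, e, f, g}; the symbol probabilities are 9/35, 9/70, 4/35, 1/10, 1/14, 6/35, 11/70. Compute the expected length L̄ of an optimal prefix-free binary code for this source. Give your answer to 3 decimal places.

Repeatedly combine the two least-probable nodes; the expected code length is the sum of the merged weights.
merge 1/14 + 1/10 → 6/35
merge 4/35 + 9/70 → 17/70
merge 11/70 + 6/35 → 23/70
merge 6/35 + 17/70 → 29/70
merge 9/35 + 23/70 → 41/70
merge 29/70 + 41/70 → 1
L = 6/35 + 17/70 + 23/70 + 29/70 + 41/70 + 1 = 96/35 ≈ 2.743 bits/symbol.

2.743 bits/symbol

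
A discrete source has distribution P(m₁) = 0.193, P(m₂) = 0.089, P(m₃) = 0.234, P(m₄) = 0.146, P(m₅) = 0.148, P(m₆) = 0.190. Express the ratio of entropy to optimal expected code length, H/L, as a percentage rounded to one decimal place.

Entropy H = −Σ p log₂ p ≈ 2.5274 bits.
Huffman merges: 89/1000+73/500→47/200; 37/250+19/100→169/500; 193/1000+117/500→427/1000; 47/200+169/500→573/1000; 427/1000+573/1000→1. L = 2573/1000 ≈ 2.5730.
Efficiency = H/L = 2.5274/2.5730 = 98.2%.

98.2%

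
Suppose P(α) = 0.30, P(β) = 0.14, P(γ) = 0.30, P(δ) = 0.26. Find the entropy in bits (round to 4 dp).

H = −Σ pᵢ log₂ pᵢ.
−0.30·log₂(0.30) = 0.5211
−0.14·log₂(0.14) = 0.3971
−0.30·log₂(0.30) = 0.5211
−0.26·log₂(0.26) = 0.5053
Sum ≈ 1.9446 → 1.9446 bits.

1.9446 bits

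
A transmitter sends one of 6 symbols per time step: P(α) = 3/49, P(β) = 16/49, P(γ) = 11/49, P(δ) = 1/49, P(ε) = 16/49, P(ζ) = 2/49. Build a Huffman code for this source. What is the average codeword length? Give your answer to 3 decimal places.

2.184 bits/symbol

Repeatedly combine the two least-probable nodes; the expected code length is the sum of the merged weights.
merge 1/49 + 2/49 → 3/49
merge 3/49 + 3/49 → 6/49
merge 6/49 + 11/49 → 17/49
merge 16/49 + 16/49 → 32/49
merge 17/49 + 32/49 → 1
L = 3/49 + 6/49 + 17/49 + 32/49 + 1 = 107/49 ≈ 2.184 bits/symbol.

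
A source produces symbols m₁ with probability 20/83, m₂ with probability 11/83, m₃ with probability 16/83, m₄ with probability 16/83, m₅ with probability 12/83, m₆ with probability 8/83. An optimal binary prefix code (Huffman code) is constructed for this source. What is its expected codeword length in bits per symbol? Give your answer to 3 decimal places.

Repeatedly combine the two least-probable nodes; the expected code length is the sum of the merged weights.
merge 8/83 + 11/83 → 19/83
merge 12/83 + 16/83 → 28/83
merge 16/83 + 19/83 → 35/83
merge 20/83 + 28/83 → 48/83
merge 35/83 + 48/83 → 1
L = 19/83 + 28/83 + 35/83 + 48/83 + 1 = 213/83 ≈ 2.566 bits/symbol.

2.566 bits/symbol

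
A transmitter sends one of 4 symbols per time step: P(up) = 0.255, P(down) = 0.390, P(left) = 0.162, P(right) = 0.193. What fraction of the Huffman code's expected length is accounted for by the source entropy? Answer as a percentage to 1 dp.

97.5%

Entropy H = −Σ p log₂ p ≈ 1.9160 bits.
Huffman merges: 81/500+193/1000→71/200; 51/200+71/200→61/100; 39/100+61/100→1. L = 393/200 ≈ 1.9650.
Efficiency = H/L = 1.9160/1.9650 = 97.5%.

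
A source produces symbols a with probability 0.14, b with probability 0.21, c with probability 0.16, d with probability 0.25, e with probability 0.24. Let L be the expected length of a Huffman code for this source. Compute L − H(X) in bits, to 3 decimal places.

Entropy H = −Σ p log₂ p ≈ 2.2871 bits.
Huffman merges: 7/50+4/25→3/10; 21/100+6/25→9/20; 1/4+3/10→11/20; 9/20+11/20→1. L = 23/10 ≈ 2.3000.
L − H = 2.3000 − 2.2871 = 0.013 bits.

0.013 bits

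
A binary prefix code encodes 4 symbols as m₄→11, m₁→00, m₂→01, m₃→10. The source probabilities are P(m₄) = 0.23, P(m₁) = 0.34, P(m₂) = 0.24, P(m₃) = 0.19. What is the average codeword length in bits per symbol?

2 bits/symbol

L̄ = Σ pᵢ·ℓᵢ = 0.23·2 + 0.34·2 + 0.24·2 + 0.19·2 = 2 bits/symbol.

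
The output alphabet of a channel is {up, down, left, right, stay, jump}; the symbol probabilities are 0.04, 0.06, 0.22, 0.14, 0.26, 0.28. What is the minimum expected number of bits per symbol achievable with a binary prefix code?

Repeatedly combine the two least-probable nodes; the expected code length is the sum of the merged weights.
merge 1/25 + 3/50 → 1/10
merge 1/10 + 7/50 → 6/25
merge 11/50 + 6/25 → 23/50
merge 13/50 + 7/25 → 27/50
merge 23/50 + 27/50 → 1
L = 1/10 + 6/25 + 23/50 + 27/50 + 1 = 117/50 = 2.34 bits/symbol.

2.34 bits/symbol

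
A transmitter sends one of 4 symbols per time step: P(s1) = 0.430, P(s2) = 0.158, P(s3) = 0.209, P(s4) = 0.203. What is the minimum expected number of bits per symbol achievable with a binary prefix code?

1.931 bits/symbol

Repeatedly combine the two least-probable nodes; the expected code length is the sum of the merged weights.
merge 79/500 + 203/1000 → 361/1000
merge 209/1000 + 361/1000 → 57/100
merge 43/100 + 57/100 → 1
L = 361/1000 + 57/100 + 1 = 1931/1000 = 1.931 bits/symbol.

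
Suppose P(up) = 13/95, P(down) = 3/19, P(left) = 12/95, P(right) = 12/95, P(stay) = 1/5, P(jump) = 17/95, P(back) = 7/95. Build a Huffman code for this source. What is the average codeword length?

2.8 bits/symbol

Repeatedly combine the two least-probable nodes; the expected code length is the sum of the merged weights.
merge 7/95 + 12/95 → 1/5
merge 12/95 + 13/95 → 5/19
merge 3/19 + 17/95 → 32/95
merge 1/5 + 1/5 → 2/5
merge 5/19 + 32/95 → 3/5
merge 2/5 + 3/5 → 1
L = 1/5 + 5/19 + 32/95 + 2/5 + 3/5 + 1 = 14/5 = 2.8 bits/symbol.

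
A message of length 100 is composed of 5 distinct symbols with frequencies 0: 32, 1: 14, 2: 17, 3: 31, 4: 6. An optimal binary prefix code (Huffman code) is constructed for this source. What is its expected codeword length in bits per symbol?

Probabilities are the counts divided by 100.
Repeatedly combine the two least-probable nodes; the expected code length is the sum of the merged weights.
merge 3/50 + 7/50 → 1/5
merge 17/100 + 1/5 → 37/100
merge 31/100 + 8/25 → 63/100
merge 37/100 + 63/100 → 1
L = 1/5 + 37/100 + 63/100 + 1 = 11/5 = 2.2 bits/symbol.

2.2 bits/symbol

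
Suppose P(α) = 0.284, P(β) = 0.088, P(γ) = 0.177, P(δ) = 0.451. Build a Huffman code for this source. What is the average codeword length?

Repeatedly combine the two least-probable nodes; the expected code length is the sum of the merged weights.
merge 11/125 + 177/1000 → 53/200
merge 53/200 + 71/250 → 549/1000
merge 451/1000 + 549/1000 → 1
L = 53/200 + 549/1000 + 1 = 907/500 = 1.814 bits/symbol.

1.814 bits/symbol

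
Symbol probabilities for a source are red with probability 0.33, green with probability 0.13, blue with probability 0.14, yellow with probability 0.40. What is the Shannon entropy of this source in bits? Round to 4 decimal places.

1.8363 bits

H = −Σ pᵢ log₂ pᵢ.
−0.33·log₂(0.33) = 0.5278
−0.13·log₂(0.13) = 0.3826
−0.14·log₂(0.14) = 0.3971
−0.40·log₂(0.40) = 0.5288
Sum ≈ 1.8363 → 1.8363 bits.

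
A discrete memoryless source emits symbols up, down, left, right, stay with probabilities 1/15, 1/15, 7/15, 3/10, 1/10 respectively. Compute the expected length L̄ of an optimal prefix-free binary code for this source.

Repeatedly combine the two least-probable nodes; the expected code length is the sum of the merged weights.
merge 1/15 + 1/15 → 2/15
merge 1/10 + 2/15 → 7/30
merge 7/30 + 3/10 → 8/15
merge 7/15 + 8/15 → 1
L = 2/15 + 7/30 + 8/15 + 1 = 19/10 = 1.9 bits/symbol.

1.9 bits/symbol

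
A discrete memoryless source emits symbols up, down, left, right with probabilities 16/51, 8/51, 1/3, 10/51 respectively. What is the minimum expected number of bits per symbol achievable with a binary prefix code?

Repeatedly combine the two least-probable nodes; the expected code length is the sum of the merged weights.
merge 8/51 + 10/51 → 6/17
merge 16/51 + 1/3 → 11/17
merge 6/17 + 11/17 → 1
L = 6/17 + 11/17 + 1 = 2 bits/symbol.

2 bits/symbol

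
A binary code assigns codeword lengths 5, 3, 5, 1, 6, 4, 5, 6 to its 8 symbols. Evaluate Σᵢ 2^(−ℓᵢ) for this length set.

With common denominator 2^6 = 64: Σ 2^(−ℓᵢ) = 2/64 + 8/64 + 2/64 + 32/64 + 1/64 + 4/64 + 2/64 + 1/64 = 52/64 = 0.8125.

0.8125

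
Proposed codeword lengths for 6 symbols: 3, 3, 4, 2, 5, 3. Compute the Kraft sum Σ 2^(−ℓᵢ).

0.71875

With common denominator 2^5 = 32: Σ 2^(−ℓᵢ) = 4/32 + 4/32 + 2/32 + 8/32 + 1/32 + 4/32 = 23/32 = 0.71875.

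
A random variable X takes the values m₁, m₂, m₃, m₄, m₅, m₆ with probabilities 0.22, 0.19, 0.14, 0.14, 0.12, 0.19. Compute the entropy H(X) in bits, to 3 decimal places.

H = −Σ pᵢ log₂ pᵢ.
−0.22·log₂(0.22) = 0.4806
−0.19·log₂(0.19) = 0.4552
−0.14·log₂(0.14) = 0.3971
−0.14·log₂(0.14) = 0.3971
−0.12·log₂(0.12) = 0.3671
−0.19·log₂(0.19) = 0.4552
Sum ≈ 2.5523 → 2.552 bits.

2.552 bits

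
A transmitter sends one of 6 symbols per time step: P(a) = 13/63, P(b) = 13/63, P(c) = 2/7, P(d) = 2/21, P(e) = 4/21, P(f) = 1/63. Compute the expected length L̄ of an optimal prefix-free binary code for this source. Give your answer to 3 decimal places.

2.413 bits/symbol

Repeatedly combine the two least-probable nodes; the expected code length is the sum of the merged weights.
merge 1/63 + 2/21 → 1/9
merge 1/9 + 4/21 → 19/63
merge 13/63 + 13/63 → 26/63
merge 2/7 + 19/63 → 37/63
merge 26/63 + 37/63 → 1
L = 1/9 + 19/63 + 26/63 + 37/63 + 1 = 152/63 ≈ 2.413 bits/symbol.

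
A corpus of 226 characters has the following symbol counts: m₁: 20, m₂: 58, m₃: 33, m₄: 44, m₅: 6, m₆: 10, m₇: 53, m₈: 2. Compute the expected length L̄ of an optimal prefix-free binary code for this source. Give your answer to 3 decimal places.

Probabilities are the counts divided by 226.
Repeatedly combine the two least-probable nodes; the expected code length is the sum of the merged weights.
merge 1/113 + 3/113 → 4/113
merge 4/113 + 5/113 → 9/113
merge 9/113 + 10/113 → 19/113
merge 33/226 + 19/113 → 71/226
merge 22/113 + 53/226 → 97/226
merge 29/113 + 71/226 → 129/226
merge 97/226 + 129/226 → 1
L = 4/113 + 9/113 + 19/113 + 71/226 + 97/226 + 129/226 + 1 = 587/226 ≈ 2.597 bits/symbol.

2.597 bits/symbol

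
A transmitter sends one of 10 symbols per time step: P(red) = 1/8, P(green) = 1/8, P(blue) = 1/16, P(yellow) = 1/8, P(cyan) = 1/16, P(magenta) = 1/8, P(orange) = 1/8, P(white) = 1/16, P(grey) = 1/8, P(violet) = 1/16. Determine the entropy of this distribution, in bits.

Each probability is a power of 1/2, so log₂(1/p) is an integer.
H = Σ p·log₂(1/p) = 1/8·3 + 1/8·3 + 1/16·4 + 1/8·3 + 1/16·4 + 1/8·3 + 1/8·3 + 1/16·4 + 1/8·3 + 1/16·4 = 3.25 bits.

3.25 bits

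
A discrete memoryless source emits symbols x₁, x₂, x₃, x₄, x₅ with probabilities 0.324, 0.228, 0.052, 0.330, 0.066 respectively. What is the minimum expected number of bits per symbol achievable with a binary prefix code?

2.118 bits/symbol

Repeatedly combine the two least-probable nodes; the expected code length is the sum of the merged weights.
merge 13/250 + 33/500 → 59/500
merge 59/500 + 57/250 → 173/500
merge 81/250 + 33/100 → 327/500
merge 173/500 + 327/500 → 1
L = 59/500 + 173/500 + 327/500 + 1 = 1059/500 = 2.118 bits/symbol.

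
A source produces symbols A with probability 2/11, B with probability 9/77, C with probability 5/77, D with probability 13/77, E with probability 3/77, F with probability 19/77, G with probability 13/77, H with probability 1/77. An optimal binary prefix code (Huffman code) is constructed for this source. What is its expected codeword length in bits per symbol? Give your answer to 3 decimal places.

2.740 bits/symbol

Repeatedly combine the two least-probable nodes; the expected code length is the sum of the merged weights.
merge 1/77 + 3/77 → 4/77
merge 4/77 + 5/77 → 9/77
merge 9/77 + 9/77 → 18/77
merge 13/77 + 13/77 → 26/77
merge 2/11 + 18/77 → 32/77
merge 19/77 + 26/77 → 45/77
merge 32/77 + 45/77 → 1
L = 4/77 + 9/77 + 18/77 + 26/77 + 32/77 + 45/77 + 1 = 211/77 ≈ 2.740 bits/symbol.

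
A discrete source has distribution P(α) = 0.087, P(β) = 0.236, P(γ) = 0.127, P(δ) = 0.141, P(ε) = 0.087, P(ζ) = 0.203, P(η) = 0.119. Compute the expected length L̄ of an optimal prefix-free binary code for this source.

2.735 bits/symbol

Repeatedly combine the two least-probable nodes; the expected code length is the sum of the merged weights.
merge 87/1000 + 87/1000 → 87/500
merge 119/1000 + 127/1000 → 123/500
merge 141/1000 + 87/500 → 63/200
merge 203/1000 + 59/250 → 439/1000
merge 123/500 + 63/200 → 561/1000
merge 439/1000 + 561/1000 → 1
L = 87/500 + 123/500 + 63/200 + 439/1000 + 561/1000 + 1 = 547/200 = 2.735 bits/symbol.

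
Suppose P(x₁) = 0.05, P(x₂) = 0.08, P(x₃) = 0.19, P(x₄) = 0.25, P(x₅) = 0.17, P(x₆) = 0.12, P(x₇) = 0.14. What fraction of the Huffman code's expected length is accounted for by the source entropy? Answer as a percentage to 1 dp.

Entropy H = −Σ p log₂ p ≈ 2.6616 bits.
Huffman merges: 1/20+2/25→13/100; 3/25+13/100→1/4; 7/50+17/100→31/100; 19/100+1/4→11/25; 1/4+31/100→14/25; 11/25+14/25→1. L = 269/100 ≈ 2.6900.
Efficiency = H/L = 2.6616/2.6900 = 98.9%.

98.9%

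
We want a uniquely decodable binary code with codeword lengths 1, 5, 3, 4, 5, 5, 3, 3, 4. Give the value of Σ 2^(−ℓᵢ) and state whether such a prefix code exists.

With common denominator 2^5 = 32: Σ 2^(−ℓᵢ) = 16/32 + 1/32 + 4/32 + 2/32 + 1/32 + 1/32 + 4/32 + 4/32 + 2/32 = 35/32 = 1.09375.
Kraft's inequality requires Σ ≤ 1; here Σ = 1.09375 > 1, so no such prefix code exists.

1.09375; no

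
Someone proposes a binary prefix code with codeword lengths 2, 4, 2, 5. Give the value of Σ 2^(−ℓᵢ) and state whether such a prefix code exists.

0.59375; yes

With common denominator 2^5 = 32: Σ 2^(−ℓᵢ) = 8/32 + 2/32 + 8/32 + 1/32 = 19/32 = 0.59375.
Kraft's inequality requires Σ ≤ 1; here Σ = 0.59375 ≤ 1, so such a prefix code exists.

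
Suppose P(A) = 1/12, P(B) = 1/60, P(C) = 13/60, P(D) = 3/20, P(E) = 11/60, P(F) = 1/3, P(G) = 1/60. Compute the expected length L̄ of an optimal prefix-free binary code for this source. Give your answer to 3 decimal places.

2.417 bits/symbol

Repeatedly combine the two least-probable nodes; the expected code length is the sum of the merged weights.
merge 1/60 + 1/60 → 1/30
merge 1/30 + 1/12 → 7/60
merge 7/60 + 3/20 → 4/15
merge 11/60 + 13/60 → 2/5
merge 4/15 + 1/3 → 3/5
merge 2/5 + 3/5 → 1
L = 1/30 + 7/60 + 4/15 + 2/5 + 3/5 + 1 = 29/12 ≈ 2.417 bits/symbol.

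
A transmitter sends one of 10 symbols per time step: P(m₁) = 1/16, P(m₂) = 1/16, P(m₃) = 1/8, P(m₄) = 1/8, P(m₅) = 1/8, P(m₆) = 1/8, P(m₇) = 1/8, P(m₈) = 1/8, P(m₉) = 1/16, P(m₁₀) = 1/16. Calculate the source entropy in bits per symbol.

Each probability is a power of 1/2, so log₂(1/p) is an integer.
H = Σ p·log₂(1/p) = 1/16·4 + 1/16·4 + 1/8·3 + 1/8·3 + 1/8·3 + 1/8·3 + 1/8·3 + 1/8·3 + 1/16·4 + 1/16·4 = 3.25 bits.

3.25 bits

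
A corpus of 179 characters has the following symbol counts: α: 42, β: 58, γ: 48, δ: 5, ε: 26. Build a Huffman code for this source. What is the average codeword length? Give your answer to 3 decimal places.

Probabilities are the counts divided by 179.
Repeatedly combine the two least-probable nodes; the expected code length is the sum of the merged weights.
merge 5/179 + 26/179 → 31/179
merge 31/179 + 42/179 → 73/179
merge 48/179 + 58/179 → 106/179
merge 73/179 + 106/179 → 1
L = 31/179 + 73/179 + 106/179 + 1 = 389/179 ≈ 2.173 bits/symbol.

2.173 bits/symbol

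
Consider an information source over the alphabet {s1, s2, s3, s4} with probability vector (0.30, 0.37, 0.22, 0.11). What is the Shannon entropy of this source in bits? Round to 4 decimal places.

1.8827 bits

H = −Σ pᵢ log₂ pᵢ.
−0.30·log₂(0.30) = 0.5211
−0.37·log₂(0.37) = 0.5307
−0.22·log₂(0.22) = 0.4806
−0.11·log₂(0.11) = 0.3503
Sum ≈ 1.8827 → 1.8827 bits.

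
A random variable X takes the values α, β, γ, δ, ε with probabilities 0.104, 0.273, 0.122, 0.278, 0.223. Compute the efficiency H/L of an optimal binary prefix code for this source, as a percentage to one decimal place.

99.6%

Entropy H = −Σ p log₂ p ≈ 2.2174 bits.
Huffman merges: 13/125+61/500→113/500; 223/1000+113/500→449/1000; 273/1000+139/500→551/1000; 449/1000+551/1000→1. L = 1113/500 ≈ 2.2260.
Efficiency = H/L = 2.2174/2.2260 = 99.6%.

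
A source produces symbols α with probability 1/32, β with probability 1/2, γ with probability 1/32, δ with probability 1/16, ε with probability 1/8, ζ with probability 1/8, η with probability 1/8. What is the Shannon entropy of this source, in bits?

Each probability is a power of 1/2, so log₂(1/p) is an integer.
H = Σ p·log₂(1/p) = 1/32·5 + 1/2·1 + 1/32·5 + 1/16·4 + 1/8·3 + 1/8·3 + 1/8·3 = 2.1875 bits.

2.1875 bits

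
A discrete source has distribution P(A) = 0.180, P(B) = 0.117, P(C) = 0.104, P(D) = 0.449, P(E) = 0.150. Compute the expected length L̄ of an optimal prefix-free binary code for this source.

Repeatedly combine the two least-probable nodes; the expected code length is the sum of the merged weights.
merge 13/125 + 117/1000 → 221/1000
merge 3/20 + 9/50 → 33/100
merge 221/1000 + 33/100 → 551/1000
merge 449/1000 + 551/1000 → 1
L = 221/1000 + 33/100 + 551/1000 + 1 = 1051/500 = 2.102 bits/symbol.

2.102 bits/symbol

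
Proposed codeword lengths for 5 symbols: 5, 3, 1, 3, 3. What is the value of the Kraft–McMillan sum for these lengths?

0.90625

With common denominator 2^5 = 32: Σ 2^(−ℓᵢ) = 1/32 + 4/32 + 16/32 + 4/32 + 4/32 = 29/32 = 0.90625.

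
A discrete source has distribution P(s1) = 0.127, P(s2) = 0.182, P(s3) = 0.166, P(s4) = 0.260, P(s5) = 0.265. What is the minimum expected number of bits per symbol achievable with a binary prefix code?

2.293 bits/symbol

Repeatedly combine the two least-probable nodes; the expected code length is the sum of the merged weights.
merge 127/1000 + 83/500 → 293/1000
merge 91/500 + 13/50 → 221/500
merge 53/200 + 293/1000 → 279/500
merge 221/500 + 279/500 → 1
L = 293/1000 + 221/500 + 279/500 + 1 = 2293/1000 = 2.293 bits/symbol.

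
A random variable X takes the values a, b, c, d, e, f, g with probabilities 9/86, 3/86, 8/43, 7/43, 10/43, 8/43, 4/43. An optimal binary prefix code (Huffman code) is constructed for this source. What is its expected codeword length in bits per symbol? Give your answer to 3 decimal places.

Repeatedly combine the two least-probable nodes; the expected code length is the sum of the merged weights.
merge 3/86 + 4/43 → 11/86
merge 9/86 + 11/86 → 10/43
merge 7/43 + 8/43 → 15/43
merge 8/43 + 10/43 → 18/43
merge 10/43 + 15/43 → 25/43
merge 18/43 + 25/43 → 1
L = 11/86 + 10/43 + 15/43 + 18/43 + 25/43 + 1 = 233/86 ≈ 2.709 bits/symbol.

2.709 bits/symbol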